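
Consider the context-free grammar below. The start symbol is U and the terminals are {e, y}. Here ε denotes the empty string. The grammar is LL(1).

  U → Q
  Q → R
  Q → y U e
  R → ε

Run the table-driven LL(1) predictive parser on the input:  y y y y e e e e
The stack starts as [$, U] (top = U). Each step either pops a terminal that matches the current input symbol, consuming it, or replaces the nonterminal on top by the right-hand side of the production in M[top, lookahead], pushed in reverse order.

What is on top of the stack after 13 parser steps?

      Stack          Input              Action
   1  $ U            y y y y e e e e $  expand U → Q
   2  $ Q            y y y y e e e e $  expand Q → y U e
   3  $ e U y        y y y y e e e e $  match y
   4  $ e U          y y y e e e e $    expand U → Q
   5  $ e Q          y y y e e e e $    expand Q → y U e
   6  $ e e U y      y y y e e e e $    match y
   7  $ e e U        y y e e e e $      expand U → Q
   8  $ e e Q        y y e e e e $      expand Q → y U e
   9  $ e e e U y    y y e e e e $      match y
  10  $ e e e U      y e e e e $        expand U → Q
  11  $ e e e Q      y e e e e $        expand Q → y U e
  12  $ e e e e U y  y e e e e $        match y
  13  $ e e e e U    e e e e $          expand U → Q
Stack after step 13: $ e e e e Q (top = Q).

Q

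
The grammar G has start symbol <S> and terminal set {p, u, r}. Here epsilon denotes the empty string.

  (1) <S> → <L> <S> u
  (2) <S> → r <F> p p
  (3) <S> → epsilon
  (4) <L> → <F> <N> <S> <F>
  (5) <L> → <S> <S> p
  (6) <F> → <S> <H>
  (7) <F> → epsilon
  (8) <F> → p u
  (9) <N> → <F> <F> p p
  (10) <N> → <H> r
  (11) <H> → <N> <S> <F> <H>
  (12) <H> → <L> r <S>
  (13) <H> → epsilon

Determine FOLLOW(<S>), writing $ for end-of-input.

{$, p, r, u}

FIRST(<S>): from <S>→<L> <S> u we get {p, r}; from <S>→r <F> p p we get {r}; from <S>→epsilon we get {epsilon}. So FIRST(<S>) = {epsilon, p, r}.
FIRST(<L>): from <L>→<F> <N> <S> <F> we get {p, r}; from <L>→<S> <S> p we get {p, r}. So FIRST(<L>) = {p, r}.
FIRST(<F>): from <F>→<S> <H> we get {epsilon, p, r}; from <F>→epsilon we get {epsilon}; from <F>→p u we get {p}. So FIRST(<F>) = {epsilon, p, r}.
FIRST(<N>): from <N>→<F> <F> p p we get {p, r}; from <N>→<H> r we get {p, r}. So FIRST(<N>) = {p, r}.
FIRST(<H>): from <H>→<N> <S> <F> <H> we get {p, r}; from <H>→<L> r <S> we get {p, r}; from <H>→epsilon we get {epsilon}. So FIRST(<H>) = {epsilon, p, r}.
FOLLOW(<S>) includes $ since <S> is the start symbol.
FOLLOW(<L>): in <S>→<L> <S> u, <L> is followed by <S> u with FIRST {p, r, u}; in <H>→<L> r <S>, <L> is followed by r <S> with FIRST {r}. Thus FOLLOW(<L>) = {p, r, u}.
FOLLOW(<S>): in <S>→<L> <S> u, <S> is followed by u with FIRST {u}; in <L>→<F> <N> <S> <F>, <S> is followed by <F> with FIRST {epsilon, p, r}; in <L>→<F> <N> <S> <F>, the suffix after <S> is nullable, so FOLLOW(<S>) ⊇ FOLLOW(<L>) = {p, r, u}; in <L>→<S> <S> p (occurrence 1), <S> is followed by <S> p with FIRST {p, r}; in <L>→<S> <S> p (occurrence 2), <S> is followed by p with FIRST {p}; in <F>→<S> <H>, <S> is followed by <H> with FIRST {epsilon, p, r}; in <F>→<S> <H>, the suffix after <S> is nullable, so FOLLOW(<S>) ⊇ FOLLOW(<F>) = {p, r, u}; in <H>→<N> <S> <F> <H>, <S> is followed by <F> <H> with FIRST {epsilon, p, r}; in <H>→<N> <S> <F> <H>, the suffix after <S> is nullable, so FOLLOW(<S>) ⊇ FOLLOW(<H>) = {p, r, u}; in <H>→<L> r <S>, the suffix after <S> is empty, so FOLLOW(<S>) ⊇ FOLLOW(<H>) = {p, r, u}. Thus FOLLOW(<S>) = {$, p, r, u}.
FOLLOW(<F>): in <S>→r <F> p p, <F> is followed by p p with FIRST {p}; in <L>→<F> <N> <S> <F> (occurrence 1), <F> is followed by <N> <S> <F> with FIRST {p, r}; in <L>→<F> <N> <S> <F> (occurrence 2), the suffix after <F> is empty, so FOLLOW(<F>) ⊇ FOLLOW(<L>) = {p, r, u}; in <N>→<F> <F> p p (occurrence 1), <F> is followed by <F> p p with FIRST {p, r}; in <N>→<F> <F> p p (occurrence 2), <F> is followed by p p with FIRST {p}; in <H>→<N> <S> <F> <H>, <F> is followed by <H> with FIRST {epsilon, p, r}; in <H>→<N> <S> <F> <H>, the suffix after <F> is nullable, so FOLLOW(<F>) ⊇ FOLLOW(<H>) = {p, r, u}. Thus FOLLOW(<F>) = {p, r, u}.
FOLLOW(<H>): in <F>→<S> <H>, the suffix after <H> is empty, so FOLLOW(<H>) ⊇ FOLLOW(<F>) = {p, r, u}; in <N>→<H> r, <H> is followed by r with FIRST {r}; in <H>→<N> <S> <F> <H>, the suffix after <H> is empty (adds nothing new). Thus FOLLOW(<H>) = {p, r, u}.
FOLLOW(<N>): in <L>→<F> <N> <S> <F>, <N> is followed by <S> <F> with FIRST {epsilon, p, r}; in <L>→<F> <N> <S> <F>, the suffix after <N> is nullable, so FOLLOW(<N>) ⊇ FOLLOW(<L>) = {p, r, u}; in <H>→<N> <S> <F> <H>, <N> is followed by <S> <F> <H> with FIRST {epsilon, p, r}; in <H>→<N> <S> <F> <H>, the suffix after <N> is nullable, so FOLLOW(<N>) ⊇ FOLLOW(<H>) = {p, r, u}. Thus FOLLOW(<N>) = {p, r, u}.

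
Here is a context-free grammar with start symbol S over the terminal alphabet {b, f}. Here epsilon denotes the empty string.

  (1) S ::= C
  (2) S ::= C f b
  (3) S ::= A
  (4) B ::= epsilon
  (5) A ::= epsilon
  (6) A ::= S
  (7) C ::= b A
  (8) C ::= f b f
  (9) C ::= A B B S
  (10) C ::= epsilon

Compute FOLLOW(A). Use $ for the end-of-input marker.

{$, b, f}

FIRST(B): from B::=epsilon we get {epsilon}. So FIRST(B) = {epsilon}.
FIRST(S): from S::=C we get {epsilon, b, f}; from S::=C f b we get {b, f}; from S::=A we get {epsilon, b, f}. So FIRST(S) = {epsilon, b, f}.
FIRST(A): from A::=epsilon we get {epsilon}; from A::=S we get {epsilon, b, f}. So FIRST(A) = {epsilon, b, f}.
FIRST(C): from C::=b A we get {b}; from C::=f b f we get {f}; from C::=A B B S we get {epsilon, b, f}; from C::=epsilon we get {epsilon}. So FIRST(C) = {epsilon, b, f}.
FOLLOW(S) includes $ since S is the start symbol.
FOLLOW(S): in A::=S, the suffix after S is empty, so FOLLOW(S) ⊇ FOLLOW(A) = {$, b, f}; in C::=A B B S, the suffix after S is empty, so FOLLOW(S) ⊇ FOLLOW(C) = {$, b, f}. Thus FOLLOW(S) = {$, b, f}.
FOLLOW(C): in S::=C, the suffix after C is empty, so FOLLOW(C) ⊇ FOLLOW(S) = {$, b, f}; in S::=C f b, C is followed by f b with FIRST {f}. Thus FOLLOW(C) = {$, b, f}.
FOLLOW(B): in C::=A B B S (occurrence 1), B is followed by B S with FIRST {epsilon, b, f}; in C::=A B B S (occurrence 1), the suffix after B is nullable, so FOLLOW(B) ⊇ FOLLOW(C) = {$, b, f}; in C::=A B B S (occurrence 2), B is followed by S with FIRST {epsilon, b, f}; in C::=A B B S (occurrence 2), the suffix after B is nullable, so FOLLOW(B) ⊇ FOLLOW(C) = {$, b, f}. Thus FOLLOW(B) = {$, b, f}.
FOLLOW(A): in S::=A, the suffix after A is empty, so FOLLOW(A) ⊇ FOLLOW(S) = {$, b, f}; in C::=b A, the suffix after A is empty, so FOLLOW(A) ⊇ FOLLOW(C) = {$, b, f}; in C::=A B B S, A is followed by B B S with FIRST {epsilon, b, f}; in C::=A B B S, the suffix after A is nullable, so FOLLOW(A) ⊇ FOLLOW(C) = {$, b, f}. Thus FOLLOW(A) = {$, b, f}.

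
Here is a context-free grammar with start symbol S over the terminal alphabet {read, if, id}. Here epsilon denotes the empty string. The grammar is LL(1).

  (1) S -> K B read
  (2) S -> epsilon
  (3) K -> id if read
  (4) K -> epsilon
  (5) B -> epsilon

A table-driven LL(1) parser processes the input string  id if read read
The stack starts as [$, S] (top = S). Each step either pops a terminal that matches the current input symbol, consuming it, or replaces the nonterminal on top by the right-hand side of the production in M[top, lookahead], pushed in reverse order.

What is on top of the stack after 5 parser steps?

B

     Stack                Input              Action
  1  $ S                  id if read read $  expand S -> K B read
  2  $ read B K           id if read read $  expand K -> id if read
  3  $ read B read if id  id if read read $  match id
  4  $ read B read if     if read read $     match if
  5  $ read B read        read read $        match read
Stack after step 5: $ read B (top = B).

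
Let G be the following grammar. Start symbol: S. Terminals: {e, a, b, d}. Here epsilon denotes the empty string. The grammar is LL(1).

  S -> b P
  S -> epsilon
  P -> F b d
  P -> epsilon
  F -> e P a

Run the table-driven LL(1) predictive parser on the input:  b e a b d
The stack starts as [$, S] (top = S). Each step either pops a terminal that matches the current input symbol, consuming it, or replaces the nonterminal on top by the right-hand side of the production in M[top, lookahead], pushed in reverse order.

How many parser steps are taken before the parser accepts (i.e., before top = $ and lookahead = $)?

9

     Stack        Input        Action
  1  $ S          b e a b d $  expand S -> b P
  2  $ P b        b e a b d $  match b
  3  $ P          e a b d $    expand P -> F b d
  4  $ d b F      e a b d $    expand F -> e P a
  5  $ d b a P e  e a b d $    match e
  6  $ d b a P    a b d $      expand P -> epsilon
  7  $ d b a      a b d $      match a
  8  $ d b        b d $        match b
  9  $ d          d $          match d
Accept reached after 9 steps.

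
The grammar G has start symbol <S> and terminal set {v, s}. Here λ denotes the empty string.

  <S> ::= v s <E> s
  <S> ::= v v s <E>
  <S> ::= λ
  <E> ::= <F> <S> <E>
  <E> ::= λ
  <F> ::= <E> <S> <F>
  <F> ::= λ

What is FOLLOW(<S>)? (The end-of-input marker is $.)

{$, s, v}

FIRST(<S>): from <S>::=v s <E> s we get {v}; from <S>::=v v s <E> we get {v}; from <S>::=λ we get {λ}. So FIRST(<S>) = {λ, v}.
FIRST(<E>): from <E>::=<F> <S> <E> we get {λ, v}; from <E>::=λ we get {λ}. So FIRST(<E>) = {λ, v}.
FIRST(<F>): from <F>::=<E> <S> <F> we get {λ, v}; from <F>::=λ we get {λ}. So FIRST(<F>) = {λ, v}.
FOLLOW(<S>) includes $ since <S> is the start symbol.
FOLLOW(<S>): in <E>::=<F> <S> <E>, <S> is followed by <E> with FIRST {λ, v}; in <E>::=<F> <S> <E>, the suffix after <S> is nullable, so FOLLOW(<S>) ⊇ FOLLOW(<E>) = {$, s, v}; in <F>::=<E> <S> <F>, <S> is followed by <F> with FIRST {λ, v}; in <F>::=<E> <S> <F>, the suffix after <S> is nullable, so FOLLOW(<S>) ⊇ FOLLOW(<F>) = {$, s, v}. Thus FOLLOW(<S>) = {$, s, v}.
FOLLOW(<E>): in <S>::=v s <E> s, <E> is followed by s with FIRST {s}; in <S>::=v v s <E>, the suffix after <E> is empty, so FOLLOW(<E>) ⊇ FOLLOW(<S>) = {$, s, v}; in <E>::=<F> <S> <E>, the suffix after <E> is empty (adds nothing new); in <F>::=<E> <S> <F>, <E> is followed by <S> <F> with FIRST {λ, v}; in <F>::=<E> <S> <F>, the suffix after <E> is nullable, so FOLLOW(<E>) ⊇ FOLLOW(<F>) = {$, s, v}. Thus FOLLOW(<E>) = {$, s, v}.
FOLLOW(<F>): in <E>::=<F> <S> <E>, <F> is followed by <S> <E> with FIRST {λ, v}; in <E>::=<F> <S> <E>, the suffix after <F> is nullable, so FOLLOW(<F>) ⊇ FOLLOW(<E>) = {$, s, v}; in <F>::=<E> <S> <F>, the suffix after <F> is empty (adds nothing new). Thus FOLLOW(<F>) = {$, s, v}.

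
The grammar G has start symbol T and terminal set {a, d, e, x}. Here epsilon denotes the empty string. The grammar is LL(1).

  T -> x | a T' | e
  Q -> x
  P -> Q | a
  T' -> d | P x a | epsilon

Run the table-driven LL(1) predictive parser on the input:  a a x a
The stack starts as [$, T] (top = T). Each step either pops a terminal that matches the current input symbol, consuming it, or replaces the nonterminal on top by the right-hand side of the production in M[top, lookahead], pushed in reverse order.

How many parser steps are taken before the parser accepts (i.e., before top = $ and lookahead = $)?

     Stack    Input      Action
  1  $ T      a a x a $  expand T -> a T'
  2  $ T' a   a a x a $  match a
  3  $ T'     a x a $    expand T' -> P x a
  4  $ a x P  a x a $    expand P -> a
  5  $ a x a  a x a $    match a
  6  $ a x    x a $      match x
  7  $ a      a $        match a
Accept reached after 7 steps.

7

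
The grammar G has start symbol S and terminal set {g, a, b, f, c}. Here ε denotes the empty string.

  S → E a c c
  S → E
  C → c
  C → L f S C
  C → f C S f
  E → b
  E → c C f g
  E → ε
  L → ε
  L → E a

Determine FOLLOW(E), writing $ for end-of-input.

FIRST(E) = {ε, b, c}
FIRST(S) = {ε, a, b, c}  (via E a c c, E)
FIRST(L) = {ε, a, b, c}  (via E a)
FIRST(C) = {a, b, c, f}  (via L f S C)
FOLLOW(S) includes $ since S is the start symbol.
FOLLOW(S): in C→L f S C, S is followed by C with FIRST {a, b, c, f}; in C→f C S f, S is followed by f with FIRST {f}. Thus FOLLOW(S) = {$, a, b, c, f}.
FOLLOW(C): in C→L f S C, the suffix after C is empty (adds nothing new); in C→f C S f, C is followed by S f with FIRST {a, b, c, f}; in E→c C f g, C is followed by f g with FIRST {f}. Thus FOLLOW(C) = {a, b, c, f}.
FOLLOW(E): in S→E a c c, E is followed by a c c with FIRST {a}; in S→E, the suffix after E is empty, so FOLLOW(E) ⊇ FOLLOW(S) = {$, a, b, c, f}; in L→E a, E is followed by a with FIRST {a}. Thus FOLLOW(E) = {$, a, b, c, f}.
FOLLOW(L): in C→L f S C, L is followed by f S C with FIRST {f}. Thus FOLLOW(L) = {f}.

{$, a, b, c, f}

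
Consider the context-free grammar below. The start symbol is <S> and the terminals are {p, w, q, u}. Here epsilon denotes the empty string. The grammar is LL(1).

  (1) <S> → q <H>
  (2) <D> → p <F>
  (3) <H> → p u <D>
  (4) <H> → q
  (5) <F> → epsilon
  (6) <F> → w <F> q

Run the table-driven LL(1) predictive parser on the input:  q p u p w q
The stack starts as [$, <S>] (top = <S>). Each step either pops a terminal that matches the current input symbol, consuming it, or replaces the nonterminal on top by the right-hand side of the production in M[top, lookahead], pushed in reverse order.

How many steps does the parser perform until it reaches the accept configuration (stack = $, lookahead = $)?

      Stack      Input          Action
   1  $ <S>      q p u p w q $  expand <S> → q <H>
   2  $ <H> q    q p u p w q $  match q
   3  $ <H>      p u p w q $    expand <H> → p u <D>
   4  $ <D> u p  p u p w q $    match p
   5  $ <D> u    u p w q $      match u
   6  $ <D>      p w q $        expand <D> → p <F>
   7  $ <F> p    p w q $        match p
   8  $ <F>      w q $          expand <F> → w <F> q
   9  $ q <F> w  w q $          match w
  10  $ q <F>    q $            expand <F> → epsilon
  11  $ q        q $            match q
Accept reached after 11 steps.

11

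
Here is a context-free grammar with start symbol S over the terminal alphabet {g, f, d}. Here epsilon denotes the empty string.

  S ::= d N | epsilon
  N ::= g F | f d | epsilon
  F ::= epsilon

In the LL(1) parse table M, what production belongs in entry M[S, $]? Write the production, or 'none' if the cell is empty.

S ::= epsilon

FIRST(S) = {epsilon, d}
FIRST(N) = {epsilon, f, g}
FIRST(F) = {epsilon}
FOLLOW(S) includes $ since S is the start symbol.
FOLLOW(S): S appears on no right-hand side. Thus FOLLOW(S) = {$}.
For S ::= d N: FIRST(d N) = {d}, so it goes in M[S, t] for t ∈ {d}.
For S ::= epsilon: FIRST(epsilon) = {epsilon}, so it goes in M[S, t] for t ∈ {}; since epsilon ∈ FIRST, also for every t ∈ FOLLOW(S) = {$}.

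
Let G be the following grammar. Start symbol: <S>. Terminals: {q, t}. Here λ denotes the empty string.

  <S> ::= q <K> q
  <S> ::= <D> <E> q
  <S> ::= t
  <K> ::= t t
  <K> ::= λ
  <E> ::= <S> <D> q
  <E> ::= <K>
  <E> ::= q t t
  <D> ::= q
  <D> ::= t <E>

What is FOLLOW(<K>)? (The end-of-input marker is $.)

FIRST(<K>): from <K>::=t t we get {t}; from <K>::=λ we get {λ}. So FIRST(<K>) = {λ, t}.
FIRST(<D>): from <D>::=q we get {q}; from <D>::=t <E> we get {t}. So FIRST(<D>) = {q, t}.
FIRST(<S>): from <S>::=q <K> q we get {q}; from <S>::=<D> <E> q we get {q, t}; from <S>::=t we get {t}. So FIRST(<S>) = {q, t}.
FIRST(<E>): from <E>::=<S> <D> q we get {q, t}; from <E>::=<K> we get {λ, t}; from <E>::=q t t we get {q}. So FIRST(<E>) = {λ, q, t}.
FOLLOW(<S>) includes $ since <S> is the start symbol.
FOLLOW(<S>): in <E>::=<S> <D> q, <S> is followed by <D> q with FIRST {q, t}. Thus FOLLOW(<S>) = {$, q, t}.
FOLLOW(<D>): in <S>::=<D> <E> q, <D> is followed by <E> q with FIRST {q, t}; in <E>::=<S> <D> q, <D> is followed by q with FIRST {q}. Thus FOLLOW(<D>) = {q, t}.
FOLLOW(<E>): in <S>::=<D> <E> q, <E> is followed by q with FIRST {q}; in <D>::=t <E>, the suffix after <E> is empty, so FOLLOW(<E>) ⊇ FOLLOW(<D>) = {q, t}. Thus FOLLOW(<E>) = {q, t}.
FOLLOW(<K>): in <S>::=q <K> q, <K> is followed by q with FIRST {q}; in <E>::=<K>, the suffix after <K> is empty, so FOLLOW(<K>) ⊇ FOLLOW(<E>) = {q, t}. Thus FOLLOW(<K>) = {q, t}.

{q, t}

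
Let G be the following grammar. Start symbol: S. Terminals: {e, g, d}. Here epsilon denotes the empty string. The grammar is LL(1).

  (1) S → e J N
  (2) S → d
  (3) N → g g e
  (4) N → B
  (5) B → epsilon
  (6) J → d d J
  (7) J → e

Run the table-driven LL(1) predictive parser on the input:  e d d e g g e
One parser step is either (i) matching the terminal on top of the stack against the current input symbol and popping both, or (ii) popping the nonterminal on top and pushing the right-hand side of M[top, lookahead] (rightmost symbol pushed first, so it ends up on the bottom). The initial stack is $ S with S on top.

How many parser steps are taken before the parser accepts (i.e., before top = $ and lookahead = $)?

11

step 1: stack=$ S  input=e d d e g g e $  — expand S → e J N
step 2: stack=$ N J e  input=e d d e g g e $  — match e
step 3: stack=$ N J  input=d d e g g e $  — expand J → d d J
step 4: stack=$ N J d d  input=d d e g g e $  — match d
step 5: stack=$ N J d  input=d e g g e $  — match d
step 6: stack=$ N J  input=e g g e $  — expand J → e
step 7: stack=$ N e  input=e g g e $  — match e
step 8: stack=$ N  input=g g e $  — expand N → g g e
step 9: stack=$ e g g  input=g g e $  — match g
step 10: stack=$ e g  input=g e $  — match g
step 11: stack=$ e  input=e $  — match e
Accept reached after 11 steps.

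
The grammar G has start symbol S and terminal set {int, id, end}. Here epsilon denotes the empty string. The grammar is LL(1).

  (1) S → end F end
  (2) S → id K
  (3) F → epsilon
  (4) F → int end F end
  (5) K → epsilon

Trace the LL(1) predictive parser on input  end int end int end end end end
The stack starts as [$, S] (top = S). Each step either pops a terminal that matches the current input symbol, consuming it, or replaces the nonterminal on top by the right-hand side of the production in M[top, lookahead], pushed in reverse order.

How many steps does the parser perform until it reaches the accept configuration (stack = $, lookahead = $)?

12

step 1: stack=$ S  input=end int end int end end end end $  — expand S → end F end
step 2: stack=$ end F end  input=end int end int end end end end $  — match end
step 3: stack=$ end F  input=int end int end end end end $  — expand F → int end F end
step 4: stack=$ end end F end int  input=int end int end end end end $  — match int
step 5: stack=$ end end F end  input=end int end end end end $  — match end
step 6: stack=$ end end F  input=int end end end end $  — expand F → int end F end
step 7: stack=$ end end end F end int  input=int end end end end $  — match int
step 8: stack=$ end end end F end  input=end end end end $  — match end
step 9: stack=$ end end end F  input=end end end $  — expand F → epsilon
step 10: stack=$ end end end  input=end end end $  — match end
step 11: stack=$ end end  input=end end $  — match end
step 12: stack=$ end  input=end $  — match end
Accept reached after 12 steps.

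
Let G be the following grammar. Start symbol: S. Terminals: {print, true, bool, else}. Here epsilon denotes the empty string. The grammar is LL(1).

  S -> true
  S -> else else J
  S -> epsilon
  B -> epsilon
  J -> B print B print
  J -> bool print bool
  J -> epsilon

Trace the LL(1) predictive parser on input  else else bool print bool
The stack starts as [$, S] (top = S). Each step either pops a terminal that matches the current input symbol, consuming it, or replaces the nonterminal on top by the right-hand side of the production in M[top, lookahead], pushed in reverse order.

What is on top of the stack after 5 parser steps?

     Stack              Input                        Action
  1  $ S                else else bool print bool $  expand S -> else else J
  2  $ J else else      else else bool print bool $  match else
  3  $ J else           else bool print bool $       match else
  4  $ J                bool print bool $            expand J -> bool print bool
  5  $ bool print bool  bool print bool $            match bool
Stack after step 5: $ bool print (top = print).

print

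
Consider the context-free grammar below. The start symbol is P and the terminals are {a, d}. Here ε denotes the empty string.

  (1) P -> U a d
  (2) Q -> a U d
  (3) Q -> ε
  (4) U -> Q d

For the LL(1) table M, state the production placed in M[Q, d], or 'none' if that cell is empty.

FIRST(Q): from Q->a U d we get {a}; from Q->ε we get {ε}. So FIRST(Q) = {ε, a}.
FIRST(U): from U->Q d we get {a, d}. So FIRST(U) = {a, d}.
FIRST(P): from P->U a d we get {a, d}. So FIRST(P) = {a, d}.
FOLLOW(P) includes $ since P is the start symbol.
FOLLOW(Q): in U->Q d, Q is followed by d with FIRST {d}. Thus FOLLOW(Q) = {d}.
For Q -> a U d: FIRST(a U d) = {a}, so it goes in M[Q, t] for t ∈ {a}.
For Q -> ε: FIRST(ε) = {ε}, so it goes in M[Q, t] for t ∈ {}; since ε ∈ FIRST, also for every t ∈ FOLLOW(Q) = {d}.

Q -> ε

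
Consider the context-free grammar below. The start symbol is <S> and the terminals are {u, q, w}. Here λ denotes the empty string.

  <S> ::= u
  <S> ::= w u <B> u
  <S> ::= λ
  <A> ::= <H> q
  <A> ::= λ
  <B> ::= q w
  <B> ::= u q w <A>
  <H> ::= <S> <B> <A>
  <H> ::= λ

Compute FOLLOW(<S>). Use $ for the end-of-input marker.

{$, q, u}

FIRST(<S>) = {λ, u, w}
FIRST(<B>) = {q, u}
FIRST(<H>) = {λ, q, u, w}  (via <S> <B> <A>)
FIRST(<A>) = {λ, q, u, w}  (via <H> q)
FOLLOW(<S>) includes $ since <S> is the start symbol.
FOLLOW(<S>): in <H>::=<S> <B> <A>, <S> is followed by <B> <A> with FIRST {q, u}. Thus FOLLOW(<S>) = {$, q, u}.
FOLLOW(<H>): in <A>::=<H> q, <H> is followed by q with FIRST {q}. Thus FOLLOW(<H>) = {q}.
FOLLOW(<B>): in <S>::=w u <B> u, <B> is followed by u with FIRST {u}; in <H>::=<S> <B> <A>, <B> is followed by <A> with FIRST {λ, q, u, w}; in <H>::=<S> <B> <A>, the suffix after <B> is nullable, so FOLLOW(<B>) ⊇ FOLLOW(<H>) = {q}. Thus FOLLOW(<B>) = {q, u, w}.
FOLLOW(<A>): in <B>::=u q w <A>, the suffix after <A> is empty, so FOLLOW(<A>) ⊇ FOLLOW(<B>) = {q, u, w}; in <H>::=<S> <B> <A>, the suffix after <A> is empty, so FOLLOW(<A>) ⊇ FOLLOW(<H>) = {q}. Thus FOLLOW(<A>) = {q, u, w}.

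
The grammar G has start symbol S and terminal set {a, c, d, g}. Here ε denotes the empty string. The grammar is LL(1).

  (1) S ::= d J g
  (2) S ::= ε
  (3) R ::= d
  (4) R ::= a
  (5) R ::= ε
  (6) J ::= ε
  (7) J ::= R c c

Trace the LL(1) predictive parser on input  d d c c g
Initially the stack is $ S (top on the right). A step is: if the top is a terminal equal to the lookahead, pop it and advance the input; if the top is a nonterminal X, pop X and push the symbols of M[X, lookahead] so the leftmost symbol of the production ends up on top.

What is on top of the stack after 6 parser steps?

c

step 1: stack=$ S  input=d d c c g $  — expand S ::= d J g
step 2: stack=$ g J d  input=d d c c g $  — match d
step 3: stack=$ g J  input=d c c g $  — expand J ::= R c c
step 4: stack=$ g c c R  input=d c c g $  — expand R ::= d
step 5: stack=$ g c c d  input=d c c g $  — match d
step 6: stack=$ g c c  input=c c g $  — match c
Stack after step 6: $ g c (top = c).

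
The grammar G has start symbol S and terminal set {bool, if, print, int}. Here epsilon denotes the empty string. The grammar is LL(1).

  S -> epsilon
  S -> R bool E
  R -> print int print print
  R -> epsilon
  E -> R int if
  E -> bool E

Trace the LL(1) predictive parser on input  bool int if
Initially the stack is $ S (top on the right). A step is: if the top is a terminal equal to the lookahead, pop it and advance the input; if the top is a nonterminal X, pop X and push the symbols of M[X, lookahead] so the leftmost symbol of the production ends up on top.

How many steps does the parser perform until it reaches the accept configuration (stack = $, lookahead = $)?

     Stack       Input          Action
  1  $ S         bool int if $  expand S -> R bool E
  2  $ E bool R  bool int if $  expand R -> epsilon
  3  $ E bool    bool int if $  match bool
  4  $ E         int if $       expand E -> R int if
  5  $ if int R  int if $       expand R -> epsilon
  6  $ if int    int if $       match int
  7  $ if        if $           match if
Accept reached after 7 steps.

7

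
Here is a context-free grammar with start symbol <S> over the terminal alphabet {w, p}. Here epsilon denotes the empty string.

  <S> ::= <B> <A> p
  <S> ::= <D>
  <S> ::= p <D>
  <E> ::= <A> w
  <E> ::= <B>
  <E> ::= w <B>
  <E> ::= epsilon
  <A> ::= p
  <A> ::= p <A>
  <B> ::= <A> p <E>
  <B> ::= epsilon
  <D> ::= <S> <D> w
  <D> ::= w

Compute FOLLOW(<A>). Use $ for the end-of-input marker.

FIRST(<A>) = {p}
FIRST(<B>) = {epsilon, p}  (via <A> p <E>)
FIRST(<E>) = {epsilon, p, w}  (via <A> w, <B>)
FIRST(<S>) = {p, w}  (via <B> <A> p, <D>)
FIRST(<D>) = {p, w}  (via <S> <D> w)
FOLLOW(<S>) includes $ since <S> is the start symbol.
FOLLOW(<S>): in <D>::=<S> <D> w, <S> is followed by <D> w with FIRST {p, w}. Thus FOLLOW(<S>) = {$, p, w}.
FOLLOW(<A>): in <S>::=<B> <A> p, <A> is followed by p with FIRST {p}; in <E>::=<A> w, <A> is followed by w with FIRST {w}; in <A>::=p <A>, the suffix after <A> is empty (adds nothing new); in <B>::=<A> p <E>, <A> is followed by p <E> with FIRST {p}. Thus FOLLOW(<A>) = {p, w}.
FOLLOW(<D>): in <S>::=<D>, the suffix after <D> is empty, so FOLLOW(<D>) ⊇ FOLLOW(<S>) = {$, p, w}; in <S>::=p <D>, the suffix after <D> is empty, so FOLLOW(<D>) ⊇ FOLLOW(<S>) = {$, p, w}; in <D>::=<S> <D> w, <D> is followed by w with FIRST {w}. Thus FOLLOW(<D>) = {$, p, w}.
FOLLOW(<E>): in <B>::=<A> p <E>, the suffix after <E> is empty, so FOLLOW(<E>) ⊇ FOLLOW(<B>) = {p}. Thus FOLLOW(<E>) = {p}.
FOLLOW(<B>): in <S>::=<B> <A> p, <B> is followed by <A> p with FIRST {p}; in <E>::=<B>, the suffix after <B> is empty, so FOLLOW(<B>) ⊇ FOLLOW(<E>) = {p}; in <E>::=w <B>, the suffix after <B> is empty, so FOLLOW(<B>) ⊇ FOLLOW(<E>) = {p}. Thus FOLLOW(<B>) = {p}.

{p, w}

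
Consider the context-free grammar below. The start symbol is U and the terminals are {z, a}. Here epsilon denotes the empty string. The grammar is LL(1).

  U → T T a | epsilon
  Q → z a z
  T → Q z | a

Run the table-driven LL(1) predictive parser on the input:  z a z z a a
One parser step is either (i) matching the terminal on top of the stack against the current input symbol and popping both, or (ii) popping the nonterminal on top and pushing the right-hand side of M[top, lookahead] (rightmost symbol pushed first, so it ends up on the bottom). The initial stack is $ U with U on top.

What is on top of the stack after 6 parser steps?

     Stack          Input          Action
  1  $ U            z a z z a a $  expand U → T T a
  2  $ a T T        z a z z a a $  expand T → Q z
  3  $ a T z Q      z a z z a a $  expand Q → z a z
  4  $ a T z z a z  z a z z a a $  match z
  5  $ a T z z a    a z z a a $    match a
  6  $ a T z z      z z a a $      match z
Stack after step 6: $ a T z (top = z).

z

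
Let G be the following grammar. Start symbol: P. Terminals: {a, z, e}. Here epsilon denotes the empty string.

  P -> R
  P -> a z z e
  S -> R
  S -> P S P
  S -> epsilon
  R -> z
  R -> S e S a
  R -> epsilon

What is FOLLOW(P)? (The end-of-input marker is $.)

FIRST(P) = {epsilon, a, e, z}  (via R)
FIRST(S) = {epsilon, a, e, z}  (via R, P S P)
FIRST(R) = {epsilon, a, e, z}  (via S e S a)
FOLLOW(P) includes $ since P is the start symbol.
FOLLOW(S): in S->P S P, S is followed by P with FIRST {epsilon, a, e, z}; in S->P S P, the suffix after S is nullable (adds nothing new); in R->S e S a (occurrence 1), S is followed by e S a with FIRST {e}; in R->S e S a (occurrence 2), S is followed by a with FIRST {a}. Thus FOLLOW(S) = {a, e, z}.
FOLLOW(P): in S->P S P (occurrence 1), P is followed by S P with FIRST {epsilon, a, e, z}; in S->P S P (occurrence 1), the suffix after P is nullable, so FOLLOW(P) ⊇ FOLLOW(S) = {a, e, z}; in S->P S P (occurrence 2), the suffix after P is empty, so FOLLOW(P) ⊇ FOLLOW(S) = {a, e, z}. Thus FOLLOW(P) = {$, a, e, z}.
FOLLOW(R): in P->R, the suffix after R is empty, so FOLLOW(R) ⊇ FOLLOW(P) = {$, a, e, z}; in S->R, the suffix after R is empty, so FOLLOW(R) ⊇ FOLLOW(S) = {a, e, z}. Thus FOLLOW(R) = {$, a, e, z}.

{$, a, e, z}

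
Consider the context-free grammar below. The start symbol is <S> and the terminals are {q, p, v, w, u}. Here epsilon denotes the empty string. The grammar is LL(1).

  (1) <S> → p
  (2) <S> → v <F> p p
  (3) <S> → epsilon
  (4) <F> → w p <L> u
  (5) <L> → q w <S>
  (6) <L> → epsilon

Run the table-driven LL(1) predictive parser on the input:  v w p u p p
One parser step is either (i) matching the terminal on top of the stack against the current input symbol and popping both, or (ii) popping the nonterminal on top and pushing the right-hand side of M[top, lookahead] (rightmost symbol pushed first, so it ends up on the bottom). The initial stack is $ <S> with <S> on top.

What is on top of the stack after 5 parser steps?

step 1: stack=$ <S>  input=v w p u p p $  — expand <S> → v <F> p p
step 2: stack=$ p p <F> v  input=v w p u p p $  — match v
step 3: stack=$ p p <F>  input=w p u p p $  — expand <F> → w p <L> u
step 4: stack=$ p p u <L> p w  input=w p u p p $  — match w
step 5: stack=$ p p u <L> p  input=p u p p $  — match p
Stack after step 5: $ p p u <L> (top = <L>).

<L>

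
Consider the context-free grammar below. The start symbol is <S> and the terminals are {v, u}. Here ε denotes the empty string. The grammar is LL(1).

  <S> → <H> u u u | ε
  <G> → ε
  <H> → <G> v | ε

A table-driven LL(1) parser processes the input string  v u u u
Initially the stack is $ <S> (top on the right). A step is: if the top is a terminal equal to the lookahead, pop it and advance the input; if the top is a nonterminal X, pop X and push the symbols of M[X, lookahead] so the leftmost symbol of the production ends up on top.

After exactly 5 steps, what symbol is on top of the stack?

step 1: stack=$ <S>  input=v u u u $  — expand <S> → <H> u u u
step 2: stack=$ u u u <H>  input=v u u u $  — expand <H> → <G> v
step 3: stack=$ u u u v <G>  input=v u u u $  — expand <G> → ε
step 4: stack=$ u u u v  input=v u u u $  — match v
step 5: stack=$ u u u  input=u u u $  — match u
Stack after step 5: $ u u (top = u).

u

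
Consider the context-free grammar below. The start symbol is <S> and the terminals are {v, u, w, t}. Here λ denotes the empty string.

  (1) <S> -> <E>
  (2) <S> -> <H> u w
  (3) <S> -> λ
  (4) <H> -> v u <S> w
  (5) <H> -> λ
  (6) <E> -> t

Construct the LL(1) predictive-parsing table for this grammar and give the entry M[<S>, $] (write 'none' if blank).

FIRST(<H>) = {λ, v}
FIRST(<E>) = {t}
FIRST(<S>) = {λ, t, u, v}  (via <E>, <H> u w)
FOLLOW(<S>) includes $ since <S> is the start symbol.
FOLLOW(<S>): in <H>->v u <S> w, <S> is followed by w with FIRST {w}. Thus FOLLOW(<S>) = {$, w}.
For <S> -> <E>: FIRST(<E>) = {t}, so it goes in M[<S>, t] for t ∈ {t}.
For <S> -> <H> u w: FIRST(<H> u w) = {u, v}, so it goes in M[<S>, t] for t ∈ {u, v}.
For <S> -> λ: FIRST(λ) = {λ}, so it goes in M[<S>, t] for t ∈ {}; since λ ∈ FIRST, also for every t ∈ FOLLOW(<S>) = {$, w}.

<S> -> λ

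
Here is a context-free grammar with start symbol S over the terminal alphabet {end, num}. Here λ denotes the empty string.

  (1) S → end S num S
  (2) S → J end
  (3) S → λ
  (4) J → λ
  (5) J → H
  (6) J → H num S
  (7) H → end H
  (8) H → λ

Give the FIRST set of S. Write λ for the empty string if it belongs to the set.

{λ, end, num}

FIRST(H) = {λ, end}
FIRST(J) = {λ, end, num}  (via H, H num S)
FIRST(S) = {λ, end, num}  (via J end)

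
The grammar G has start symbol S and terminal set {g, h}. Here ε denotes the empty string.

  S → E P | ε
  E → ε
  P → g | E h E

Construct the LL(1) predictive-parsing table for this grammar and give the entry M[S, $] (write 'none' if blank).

S → ε

FIRST(E) = {ε}
FIRST(P) = {g, h}  (via E h E)
FIRST(S) = {ε, g, h}  (via E P)
FOLLOW(S) includes $ since S is the start symbol.
FOLLOW(S): S appears on no right-hand side. Thus FOLLOW(S) = {$}.
For S → E P: FIRST(E P) = {g, h}, so it goes in M[S, t] for t ∈ {g, h}.
For S → ε: FIRST(ε) = {ε}, so it goes in M[S, t] for t ∈ {}; since ε ∈ FIRST, also for every t ∈ FOLLOW(S) = {$}.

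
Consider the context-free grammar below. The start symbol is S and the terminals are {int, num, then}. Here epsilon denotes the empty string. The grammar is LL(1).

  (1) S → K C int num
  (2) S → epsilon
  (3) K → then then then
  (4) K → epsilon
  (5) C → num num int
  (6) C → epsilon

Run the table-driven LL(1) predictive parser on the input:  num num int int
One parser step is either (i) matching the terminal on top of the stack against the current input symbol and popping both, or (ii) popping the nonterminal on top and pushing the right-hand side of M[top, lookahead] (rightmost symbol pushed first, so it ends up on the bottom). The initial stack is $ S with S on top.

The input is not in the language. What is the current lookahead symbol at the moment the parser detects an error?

step 1: stack=$ S  input=num num int int $  — expand S → K C int num
step 2: stack=$ num int C K  input=num num int int $  — expand K → epsilon
step 3: stack=$ num int C  input=num num int int $  — expand C → num num int
step 4: stack=$ num int int num num  input=num num int int $  — match num
step 5: stack=$ num int int num  input=num int int $  — match num
step 6: stack=$ num int int  input=int int $  — match int
step 7: stack=$ num int  input=int $  — match int
step 8: stack=$ num  input=$  — error: top is terminal num but lookahead is $

$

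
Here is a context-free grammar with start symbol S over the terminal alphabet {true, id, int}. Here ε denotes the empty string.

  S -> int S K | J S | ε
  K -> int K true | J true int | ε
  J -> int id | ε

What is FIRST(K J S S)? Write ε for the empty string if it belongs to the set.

FIRST(J): from J->int id we get {int}; from J->ε we get {ε}. So FIRST(J) = {ε, int}.
FIRST(S): from S->int S K we get {int}; from S->J S we get {ε, int}; from S->ε we get {ε}. So FIRST(S) = {ε, int}.
FIRST(K): from K->int K true we get {int}; from K->J true int we get {int, true}; from K->ε we get {ε}. So FIRST(K) = {ε, int, true}.
FIRST(K J S S): take FIRST of each symbol in turn, carrying on past any symbol whose FIRST contains ε; result {ε, int, true}.

{ε, int, true}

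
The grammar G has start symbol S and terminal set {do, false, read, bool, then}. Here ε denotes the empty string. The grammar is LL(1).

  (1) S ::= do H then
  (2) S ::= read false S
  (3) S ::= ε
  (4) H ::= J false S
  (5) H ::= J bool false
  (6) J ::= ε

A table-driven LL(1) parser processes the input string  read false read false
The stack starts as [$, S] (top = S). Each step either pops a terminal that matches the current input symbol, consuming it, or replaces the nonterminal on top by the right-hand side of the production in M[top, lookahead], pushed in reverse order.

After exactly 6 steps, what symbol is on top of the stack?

S

     Stack           Input                    Action
  1  $ S             read false read false $  expand S ::= read false S
  2  $ S false read  read false read false $  match read
  3  $ S false       false read false $       match false
  4  $ S             read false $             expand S ::= read false S
  5  $ S false read  read false $             match read
  6  $ S false       false $                  match false
Stack after step 6: $ S (top = S).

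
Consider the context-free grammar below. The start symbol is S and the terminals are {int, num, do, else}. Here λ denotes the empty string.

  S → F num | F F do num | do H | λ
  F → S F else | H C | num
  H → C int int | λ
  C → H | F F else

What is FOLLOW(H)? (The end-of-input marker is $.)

FIRST(S) = {λ, do, else, int, num}  (via F num, F F do num)
FIRST(F) = {λ, do, else, int, num}  (via S F else, H C)
FIRST(H) = {λ, do, else, int, num}  (via C int int)
FIRST(C) = {λ, do, else, int, num}  (via H, F F else)
FOLLOW(S) includes $ since S is the start symbol.
FOLLOW(S): in F→S F else, S is followed by F else with FIRST {do, else, int, num}. Thus FOLLOW(S) = {$, do, else, int, num}.
FOLLOW(F): in S→F num, F is followed by num with FIRST {num}; in S→F F do num (occurrence 1), F is followed by F do num with FIRST {do, else, int, num}; in S→F F do num (occurrence 2), F is followed by do num with FIRST {do}; in F→S F else, F is followed by else with FIRST {else}; in C→F F else (occurrence 1), F is followed by F else with FIRST {do, else, int, num}; in C→F F else (occurrence 2), F is followed by else with FIRST {else}. Thus FOLLOW(F) = {do, else, int, num}.
FOLLOW(C): in F→H C, the suffix after C is empty, so FOLLOW(C) ⊇ FOLLOW(F) = {do, else, int, num}; in H→C int int, C is followed by int int with FIRST {int}. Thus FOLLOW(C) = {do, else, int, num}.
FOLLOW(H): in S→do H, the suffix after H is empty, so FOLLOW(H) ⊇ FOLLOW(S) = {$, do, else, int, num}; in F→H C, H is followed by C with FIRST {λ, do, else, int, num}; in F→H C, the suffix after H is nullable, so FOLLOW(H) ⊇ FOLLOW(F) = {do, else, int, num}; in C→H, the suffix after H is empty, so FOLLOW(H) ⊇ FOLLOW(C) = {do, else, int, num}. Thus FOLLOW(H) = {$, do, else, int, num}.

{$, do, else, int, num}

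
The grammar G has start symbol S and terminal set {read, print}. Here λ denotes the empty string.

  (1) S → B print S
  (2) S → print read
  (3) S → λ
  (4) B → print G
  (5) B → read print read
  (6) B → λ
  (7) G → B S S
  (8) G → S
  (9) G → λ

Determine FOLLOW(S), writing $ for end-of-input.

FIRST(B) = {λ, print, read}
FIRST(S) = {λ, print, read}  (via B print S)
FIRST(G) = {λ, print, read}  (via B S S, S)
FOLLOW(S) includes $ since S is the start symbol.
FOLLOW(S): in S→B print S, the suffix after S is empty (adds nothing new); in G→B S S (occurrence 1), S is followed by S with FIRST {λ, print, read}; in G→B S S (occurrence 1), the suffix after S is nullable, so FOLLOW(S) ⊇ FOLLOW(G) = {print, read}; in G→B S S (occurrence 2), the suffix after S is empty, so FOLLOW(S) ⊇ FOLLOW(G) = {print, read}; in G→S, the suffix after S is empty, so FOLLOW(S) ⊇ FOLLOW(G) = {print, read}. Thus FOLLOW(S) = {$, print, read}.
FOLLOW(B): in S→B print S, B is followed by print S with FIRST {print}; in G→B S S, B is followed by S S with FIRST {λ, print, read}; in G→B S S, the suffix after B is nullable, so FOLLOW(B) ⊇ FOLLOW(G) = {print, read}. Thus FOLLOW(B) = {print, read}.
FOLLOW(G): in B→print G, the suffix after G is empty, so FOLLOW(G) ⊇ FOLLOW(B) = {print, read}. Thus FOLLOW(G) = {print, read}.

{$, print, read}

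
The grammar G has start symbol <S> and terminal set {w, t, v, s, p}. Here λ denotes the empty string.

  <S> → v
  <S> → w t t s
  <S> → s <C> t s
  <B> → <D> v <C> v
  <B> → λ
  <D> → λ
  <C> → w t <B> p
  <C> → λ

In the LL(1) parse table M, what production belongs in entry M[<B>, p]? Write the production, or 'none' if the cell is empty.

FIRST(<S>): from <S>→v we get {v}; from <S>→w t t s we get {w}; from <S>→s <C> t s we get {s}. So FIRST(<S>) = {s, v, w}.
FIRST(<D>): from <D>→λ we get {λ}. So FIRST(<D>) = {λ}.
FIRST(<C>): from <C>→w t <B> p we get {w}; from <C>→λ we get {λ}. So FIRST(<C>) = {λ, w}.
FIRST(<B>): from <B>→<D> v <C> v we get {v}; from <B>→λ we get {λ}. So FIRST(<B>) = {λ, v}.
FOLLOW(<S>) includes $ since <S> is the start symbol.
FOLLOW(<B>): in <C>→w t <B> p, <B> is followed by p with FIRST {p}. Thus FOLLOW(<B>) = {p}.
For <B> → <D> v <C> v: FIRST(<D> v <C> v) = {v}, so it goes in M[<B>, t] for t ∈ {v}.
For <B> → λ: FIRST(λ) = {λ}, so it goes in M[<B>, t] for t ∈ {}; since λ ∈ FIRST, also for every t ∈ FOLLOW(<B>) = {p}.

<B> → λ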